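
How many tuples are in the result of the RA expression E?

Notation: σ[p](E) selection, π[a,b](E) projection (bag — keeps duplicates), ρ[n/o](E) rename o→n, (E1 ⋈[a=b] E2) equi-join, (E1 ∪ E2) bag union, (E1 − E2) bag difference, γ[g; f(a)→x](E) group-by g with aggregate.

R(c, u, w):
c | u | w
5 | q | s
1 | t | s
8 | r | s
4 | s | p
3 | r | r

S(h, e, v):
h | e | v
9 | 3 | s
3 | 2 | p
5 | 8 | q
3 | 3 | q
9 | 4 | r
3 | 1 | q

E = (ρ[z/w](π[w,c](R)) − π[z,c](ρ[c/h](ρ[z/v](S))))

Stepwise |·|:
  R → 5
  π[w,c](R) → 5
  ρ[z/w](π[w,c](R)) → 5
  S → 6
  ρ[z/v](S) → 6
  ρ[c/h](ρ[z/v](S)) → 6
  π[z,c](ρ[c/h](ρ[z/v](S))) → 6
  (ρ[z/w](π[w,c](R)) − π[z,c](ρ[c/h](ρ[z/v](S)))) → 5

|E| = 5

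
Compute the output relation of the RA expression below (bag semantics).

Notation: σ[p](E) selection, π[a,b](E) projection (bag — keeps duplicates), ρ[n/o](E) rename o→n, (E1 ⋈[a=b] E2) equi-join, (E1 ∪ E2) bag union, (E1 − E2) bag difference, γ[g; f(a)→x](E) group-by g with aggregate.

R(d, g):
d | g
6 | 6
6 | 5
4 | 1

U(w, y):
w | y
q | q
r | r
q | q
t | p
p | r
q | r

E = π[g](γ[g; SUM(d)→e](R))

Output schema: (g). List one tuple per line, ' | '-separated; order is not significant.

Row counts bottom-up:
  R → 3
  γ[g; SUM(d)→e](R) → 3
  π[g](γ[g; SUM(d)→e](R)) → 3

== RESULT ==
g
1
5
6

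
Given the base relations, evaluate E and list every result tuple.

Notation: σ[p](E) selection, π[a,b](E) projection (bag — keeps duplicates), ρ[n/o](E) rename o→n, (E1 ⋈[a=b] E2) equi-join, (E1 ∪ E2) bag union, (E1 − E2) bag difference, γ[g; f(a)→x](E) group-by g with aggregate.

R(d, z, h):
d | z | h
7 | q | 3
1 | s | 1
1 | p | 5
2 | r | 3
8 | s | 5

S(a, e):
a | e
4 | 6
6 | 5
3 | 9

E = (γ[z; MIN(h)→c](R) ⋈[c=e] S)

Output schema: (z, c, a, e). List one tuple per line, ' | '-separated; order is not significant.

Subexpression sizes:
  R → 5
  γ[z; MIN(h)→c](R) → 4
  S → 3
  (γ[z; MIN(h)→c](R) ⋈[c=e] S) → 1

== RESULT ==
z | c | a | e
p | 5 | 6 | 5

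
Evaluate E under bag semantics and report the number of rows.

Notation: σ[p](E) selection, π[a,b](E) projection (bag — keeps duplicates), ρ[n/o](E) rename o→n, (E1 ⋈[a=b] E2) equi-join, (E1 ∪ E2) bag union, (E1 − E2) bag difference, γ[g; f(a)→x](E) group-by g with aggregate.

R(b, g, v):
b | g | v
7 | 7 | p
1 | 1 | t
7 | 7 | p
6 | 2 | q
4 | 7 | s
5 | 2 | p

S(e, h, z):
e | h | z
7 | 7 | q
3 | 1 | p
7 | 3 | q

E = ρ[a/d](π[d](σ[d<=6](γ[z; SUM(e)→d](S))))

Stepwise |·|:
  S → 3
  γ[z; SUM(e)→d](S) → 2
  σ[d<=6](γ[z; SUM(e)→d](S)) → 1
  π[d](σ[d<=6](γ[z; SUM(e)→d](S))) → 1
  ρ[a/d](π[d](σ[d<=6](γ[z; SUM(e)→d](S)))) → 1

|E| = 1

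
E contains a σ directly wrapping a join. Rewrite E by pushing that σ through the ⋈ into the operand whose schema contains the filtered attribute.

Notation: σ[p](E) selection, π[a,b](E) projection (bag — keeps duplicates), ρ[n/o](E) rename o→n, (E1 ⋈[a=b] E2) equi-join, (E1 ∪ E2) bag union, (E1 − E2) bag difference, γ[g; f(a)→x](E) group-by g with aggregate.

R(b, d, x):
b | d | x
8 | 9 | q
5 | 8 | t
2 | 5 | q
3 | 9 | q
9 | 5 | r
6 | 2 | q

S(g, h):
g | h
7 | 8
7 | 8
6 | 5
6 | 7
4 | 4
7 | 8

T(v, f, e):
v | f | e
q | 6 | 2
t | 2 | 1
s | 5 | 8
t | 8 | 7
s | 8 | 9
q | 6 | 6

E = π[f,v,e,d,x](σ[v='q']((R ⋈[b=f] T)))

σ filters on v, owned by the right side.
E' = π[f,v,e,d,x]((R ⋈[b=f] σ[v='q'](T)))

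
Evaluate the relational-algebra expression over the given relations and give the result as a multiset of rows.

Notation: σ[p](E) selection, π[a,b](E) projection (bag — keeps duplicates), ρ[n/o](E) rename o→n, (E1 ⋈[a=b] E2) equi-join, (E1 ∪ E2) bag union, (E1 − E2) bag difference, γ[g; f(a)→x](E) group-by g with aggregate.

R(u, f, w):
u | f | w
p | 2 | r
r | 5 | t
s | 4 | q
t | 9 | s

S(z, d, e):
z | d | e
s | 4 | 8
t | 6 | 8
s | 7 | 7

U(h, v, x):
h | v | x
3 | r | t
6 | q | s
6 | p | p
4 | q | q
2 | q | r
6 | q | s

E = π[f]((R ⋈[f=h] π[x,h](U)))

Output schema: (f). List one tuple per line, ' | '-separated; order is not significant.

Subexpression sizes:
  R → 4
  U → 6
  π[x,h](U) → 6
  (R ⋈[f=h] π[x,h](U)) → 2
  π[f]((R ⋈[f=h] π[x,h](U))) → 2

== RESULT ==
f
2
4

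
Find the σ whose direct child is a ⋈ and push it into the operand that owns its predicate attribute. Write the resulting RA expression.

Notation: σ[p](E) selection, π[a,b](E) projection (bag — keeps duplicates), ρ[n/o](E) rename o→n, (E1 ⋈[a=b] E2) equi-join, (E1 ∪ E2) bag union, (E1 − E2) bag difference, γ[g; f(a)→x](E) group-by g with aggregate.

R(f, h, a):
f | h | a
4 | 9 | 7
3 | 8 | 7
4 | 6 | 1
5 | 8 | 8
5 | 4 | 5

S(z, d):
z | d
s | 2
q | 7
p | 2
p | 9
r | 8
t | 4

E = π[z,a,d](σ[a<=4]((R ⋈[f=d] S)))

σ filters on a, owned by the left side.
E' = π[z,a,d]((σ[a<=4](R) ⋈[f=d] S))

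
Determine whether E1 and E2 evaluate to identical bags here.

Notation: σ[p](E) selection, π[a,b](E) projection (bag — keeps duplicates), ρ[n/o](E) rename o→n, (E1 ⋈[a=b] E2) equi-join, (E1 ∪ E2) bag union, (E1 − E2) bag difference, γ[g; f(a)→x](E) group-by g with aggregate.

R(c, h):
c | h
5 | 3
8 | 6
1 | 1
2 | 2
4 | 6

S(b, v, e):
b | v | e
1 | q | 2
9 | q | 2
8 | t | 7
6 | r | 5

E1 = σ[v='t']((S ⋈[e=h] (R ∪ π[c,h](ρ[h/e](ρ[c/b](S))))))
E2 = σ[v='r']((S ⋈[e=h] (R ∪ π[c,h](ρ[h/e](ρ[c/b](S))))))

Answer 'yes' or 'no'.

E1 subexpression sizes:
  S → 4
  R → 5
  S → 4
  ρ[c/b](S) → 4
  ρ[h/e](ρ[c/b](S)) → 4
  π[c,h](ρ[h/e](ρ[c/b](S))) → 4
  (R ∪ π[c,h](ρ[h/e](ρ[c/b](S)))) → 9
  (S ⋈[e=h] (R ∪ π[c,h](ρ[h/e](ρ[c/b](S))))) → 8
  σ[v='t']((S ⋈[e=h] (R ∪ π[c,h](ρ[h/e](ρ[c/b](S)))))) → 1
E2 subexpression sizes:
  S → 4
  R → 5
  S → 4
  ρ[c/b](S) → 4
  ρ[h/e](ρ[c/b](S)) → 4
  π[c,h](ρ[h/e](ρ[c/b](S))) → 4
  (R ∪ π[c,h](ρ[h/e](ρ[c/b](S)))) → 9
  (S ⋈[e=h] (R ∪ π[c,h](ρ[h/e](ρ[c/b](S))))) → 8
  σ[v='r']((S ⋈[e=h] (R ∪ π[c,h](ρ[h/e](ρ[c/b](S)))))) → 1

E1 result:
b | v | e | c | h
8 | t | 7 | 8 | 7
E2 result:
b | v | e | c | h
6 | r | 5 | 6 | 5
Witness: (8, 't', 7, 8, 7) appears 1× in E1 but 0× in E2.

no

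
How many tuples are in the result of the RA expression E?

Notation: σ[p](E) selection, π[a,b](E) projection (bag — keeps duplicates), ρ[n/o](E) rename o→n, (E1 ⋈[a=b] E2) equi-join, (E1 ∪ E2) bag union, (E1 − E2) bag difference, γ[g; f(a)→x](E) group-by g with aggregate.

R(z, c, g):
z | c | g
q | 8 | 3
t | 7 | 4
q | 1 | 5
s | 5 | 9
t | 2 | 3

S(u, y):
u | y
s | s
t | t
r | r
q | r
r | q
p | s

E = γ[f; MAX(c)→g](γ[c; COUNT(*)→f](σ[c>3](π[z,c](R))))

Stepwise |·|:
  R → 5
  π[z,c](R) → 5
  σ[c>3](π[z,c](R)) → 3
  γ[c; COUNT(*)→f](σ[c>3](π[z,c](R))) → 3
  γ[f; MAX(c)→g](γ[c; COUNT(*)→f](σ[c>3](π[z,c](R)))) → 1

|E| = 1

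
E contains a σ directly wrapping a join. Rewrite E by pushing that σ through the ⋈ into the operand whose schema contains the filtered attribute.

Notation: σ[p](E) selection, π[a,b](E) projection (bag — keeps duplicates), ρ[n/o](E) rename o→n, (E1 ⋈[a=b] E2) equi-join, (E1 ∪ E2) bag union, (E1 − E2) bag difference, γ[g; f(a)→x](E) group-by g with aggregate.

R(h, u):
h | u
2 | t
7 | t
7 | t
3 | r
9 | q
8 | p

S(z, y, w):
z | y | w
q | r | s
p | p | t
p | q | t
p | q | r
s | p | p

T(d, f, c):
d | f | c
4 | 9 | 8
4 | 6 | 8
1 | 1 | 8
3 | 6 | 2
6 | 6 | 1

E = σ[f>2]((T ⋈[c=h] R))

σ filters on f, owned by the left side.
E' = (σ[f>2](T) ⋈[c=h] R)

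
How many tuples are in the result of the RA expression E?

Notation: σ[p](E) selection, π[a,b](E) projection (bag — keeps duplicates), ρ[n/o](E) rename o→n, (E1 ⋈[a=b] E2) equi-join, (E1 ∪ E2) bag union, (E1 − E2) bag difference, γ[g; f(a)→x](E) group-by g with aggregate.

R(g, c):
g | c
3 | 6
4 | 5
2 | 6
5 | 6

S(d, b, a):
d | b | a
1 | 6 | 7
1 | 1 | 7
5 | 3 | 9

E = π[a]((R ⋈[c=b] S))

Stepwise |·|:
  R → 4
  S → 3
  (R ⋈[c=b] S) → 3
  π[a]((R ⋈[c=b] S)) → 3

|E| = 3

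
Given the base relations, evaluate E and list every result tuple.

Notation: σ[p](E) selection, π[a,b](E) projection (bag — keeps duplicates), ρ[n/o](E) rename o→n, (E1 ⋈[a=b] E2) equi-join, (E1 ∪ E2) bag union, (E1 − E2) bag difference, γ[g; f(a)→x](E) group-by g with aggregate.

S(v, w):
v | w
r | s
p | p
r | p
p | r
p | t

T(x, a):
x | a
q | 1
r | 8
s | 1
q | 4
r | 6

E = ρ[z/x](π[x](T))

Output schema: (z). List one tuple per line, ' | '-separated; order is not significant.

Row counts bottom-up:
  T → 5
  π[x](T) → 5
  ρ[z/x](π[x](T)) → 5

== RESULT ==
z
q
q
r
r
s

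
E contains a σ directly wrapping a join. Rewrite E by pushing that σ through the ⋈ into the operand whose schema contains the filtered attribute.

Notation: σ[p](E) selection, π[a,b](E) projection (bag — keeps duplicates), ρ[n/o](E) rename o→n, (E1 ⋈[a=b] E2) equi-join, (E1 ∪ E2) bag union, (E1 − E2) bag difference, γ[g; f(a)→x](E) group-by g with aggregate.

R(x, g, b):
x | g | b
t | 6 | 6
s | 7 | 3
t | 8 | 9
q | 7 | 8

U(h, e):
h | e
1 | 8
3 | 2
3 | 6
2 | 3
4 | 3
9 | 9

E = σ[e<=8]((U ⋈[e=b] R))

σ filters on e, owned by the left side.
E' = (σ[e<=8](U) ⋈[e=b] R)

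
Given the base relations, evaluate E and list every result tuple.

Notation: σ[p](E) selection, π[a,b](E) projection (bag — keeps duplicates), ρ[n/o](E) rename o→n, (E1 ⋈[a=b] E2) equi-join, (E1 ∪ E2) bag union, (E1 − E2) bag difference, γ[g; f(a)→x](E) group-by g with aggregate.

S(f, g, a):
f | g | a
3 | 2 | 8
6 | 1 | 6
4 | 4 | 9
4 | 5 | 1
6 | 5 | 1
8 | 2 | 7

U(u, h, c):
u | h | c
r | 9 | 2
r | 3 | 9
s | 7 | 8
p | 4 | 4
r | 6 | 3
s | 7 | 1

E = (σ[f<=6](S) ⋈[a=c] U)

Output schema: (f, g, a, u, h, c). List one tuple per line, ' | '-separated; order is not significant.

Per-node cardinality:
  S → 6
  σ[f<=6](S) → 5
  U → 6
  (σ[f<=6](S) ⋈[a=c] U) → 4

== RESULT ==
f | g | a | u | h | c
3 | 2 | 8 | s | 7 | 8
4 | 4 | 9 | r | 3 | 9
4 | 5 | 1 | s | 7 | 1
6 | 5 | 1 | s | 7 | 1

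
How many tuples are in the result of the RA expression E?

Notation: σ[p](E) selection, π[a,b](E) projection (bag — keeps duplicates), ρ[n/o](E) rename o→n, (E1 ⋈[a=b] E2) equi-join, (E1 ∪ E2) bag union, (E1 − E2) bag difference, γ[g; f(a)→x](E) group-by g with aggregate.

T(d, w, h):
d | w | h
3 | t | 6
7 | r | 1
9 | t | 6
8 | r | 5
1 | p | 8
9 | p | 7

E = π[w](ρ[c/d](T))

Per-node cardinality:
  T → 6
  ρ[c/d](T) → 6
  π[w](ρ[c/d](T)) → 6

|E| = 6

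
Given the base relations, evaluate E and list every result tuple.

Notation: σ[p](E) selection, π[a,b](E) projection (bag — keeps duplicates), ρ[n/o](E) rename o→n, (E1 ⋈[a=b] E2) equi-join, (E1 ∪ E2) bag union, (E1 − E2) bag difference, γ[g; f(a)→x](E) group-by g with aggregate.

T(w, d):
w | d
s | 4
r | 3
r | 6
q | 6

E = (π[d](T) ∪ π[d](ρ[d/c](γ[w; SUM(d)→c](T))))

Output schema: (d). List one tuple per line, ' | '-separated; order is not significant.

Subexpression sizes:
  T → 4
  π[d](T) → 4
  T → 4
  γ[w; SUM(d)→c](T) → 3
  ρ[d/c](γ[w; SUM(d)→c](T)) → 3
  π[d](ρ[d/c](γ[w; SUM(d)→c](T))) → 3
  (π[d](T) ∪ π[d](ρ[d/c](γ[w; SUM(d)→c](T)))) → 7

== RESULT ==
d
3
4
4
6
6
6
9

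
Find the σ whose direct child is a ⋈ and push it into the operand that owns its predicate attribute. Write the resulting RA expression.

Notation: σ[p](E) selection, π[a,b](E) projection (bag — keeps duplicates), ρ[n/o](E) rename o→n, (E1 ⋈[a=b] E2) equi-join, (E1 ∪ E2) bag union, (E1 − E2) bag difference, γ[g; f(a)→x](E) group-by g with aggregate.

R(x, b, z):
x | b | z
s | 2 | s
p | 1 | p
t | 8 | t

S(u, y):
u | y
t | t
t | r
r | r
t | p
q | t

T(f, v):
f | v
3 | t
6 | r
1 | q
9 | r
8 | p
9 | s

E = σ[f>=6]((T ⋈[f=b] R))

σ filters on f, owned by the left side.
E' = (σ[f>=6](T) ⋈[f=b] R)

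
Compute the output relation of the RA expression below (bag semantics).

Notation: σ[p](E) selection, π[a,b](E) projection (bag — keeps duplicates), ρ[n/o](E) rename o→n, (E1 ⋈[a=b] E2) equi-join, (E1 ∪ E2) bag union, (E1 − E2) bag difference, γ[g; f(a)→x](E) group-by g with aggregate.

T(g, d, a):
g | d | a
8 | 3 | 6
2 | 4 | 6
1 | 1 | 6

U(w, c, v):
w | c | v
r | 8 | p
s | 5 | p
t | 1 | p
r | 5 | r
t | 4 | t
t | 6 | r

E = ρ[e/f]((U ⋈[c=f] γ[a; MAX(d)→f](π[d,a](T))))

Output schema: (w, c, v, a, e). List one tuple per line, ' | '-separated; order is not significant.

Subexpression sizes:
  U → 6
  T → 3
  π[d,a](T) → 3
  γ[a; MAX(d)→f](π[d,a](T)) → 1
  (U ⋈[c=f] γ[a; MAX(d)→f](π[d,a](T))) → 1
  ρ[e/f]((U ⋈[c=f] γ[a; MAX(d)→f](π[d,a](T)))) → 1

== RESULT ==
w | c | v | a | e
t | 4 | t | 6 | 4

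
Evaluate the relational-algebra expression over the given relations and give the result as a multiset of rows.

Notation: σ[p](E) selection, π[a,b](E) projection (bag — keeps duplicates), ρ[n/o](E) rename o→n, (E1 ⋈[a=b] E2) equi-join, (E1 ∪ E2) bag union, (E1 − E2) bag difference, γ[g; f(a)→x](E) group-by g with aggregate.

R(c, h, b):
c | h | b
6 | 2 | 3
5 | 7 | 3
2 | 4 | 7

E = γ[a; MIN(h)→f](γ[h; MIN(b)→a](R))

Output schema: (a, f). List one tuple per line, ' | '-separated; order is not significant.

Per-node cardinality:
  R → 3
  γ[h; MIN(b)→a](R) → 3
  γ[a; MIN(h)→f](γ[h; MIN(b)→a](R)) → 2

== RESULT ==
a | f
3 | 2
7 | 4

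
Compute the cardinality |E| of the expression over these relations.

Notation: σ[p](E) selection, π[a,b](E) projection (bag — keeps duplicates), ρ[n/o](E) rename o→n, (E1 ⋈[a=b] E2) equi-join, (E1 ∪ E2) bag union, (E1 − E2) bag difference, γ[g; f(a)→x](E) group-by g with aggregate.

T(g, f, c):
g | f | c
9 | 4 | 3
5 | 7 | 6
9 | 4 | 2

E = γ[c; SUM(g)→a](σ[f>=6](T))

Row counts bottom-up:
  T → 3
  σ[f>=6](T) → 1
  γ[c; SUM(g)→a](σ[f>=6](T)) → 1

|E| = 1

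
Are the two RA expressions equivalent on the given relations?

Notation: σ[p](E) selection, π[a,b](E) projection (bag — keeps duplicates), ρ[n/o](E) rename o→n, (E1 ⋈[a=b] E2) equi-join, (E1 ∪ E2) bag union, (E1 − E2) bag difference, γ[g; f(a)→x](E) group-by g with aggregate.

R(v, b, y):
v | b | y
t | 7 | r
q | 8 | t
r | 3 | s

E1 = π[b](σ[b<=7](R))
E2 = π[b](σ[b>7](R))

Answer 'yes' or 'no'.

E1 stepwise |·|:
  R → 3
  σ[b<=7](R) → 2
  π[b](σ[b<=7](R)) → 2
E2 stepwise |·|:
  R → 3
  σ[b>7](R) → 1
  π[b](σ[b>7](R)) → 1

E1 result:
b
3
7
E2 result:
b
8
Witness: (7,) appears 1× in E1 but 0× in E2.

no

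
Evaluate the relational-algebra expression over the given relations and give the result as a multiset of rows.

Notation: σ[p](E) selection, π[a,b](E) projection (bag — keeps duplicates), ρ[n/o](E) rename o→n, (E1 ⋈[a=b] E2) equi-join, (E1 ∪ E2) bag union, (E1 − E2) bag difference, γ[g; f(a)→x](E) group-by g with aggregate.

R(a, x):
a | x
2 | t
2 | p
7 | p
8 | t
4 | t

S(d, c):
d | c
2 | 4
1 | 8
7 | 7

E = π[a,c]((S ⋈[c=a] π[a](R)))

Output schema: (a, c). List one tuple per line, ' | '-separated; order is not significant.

Subexpression sizes:
  S → 3
  R → 5
  π[a](R) → 5
  (S ⋈[c=a] π[a](R)) → 3
  π[a,c]((S ⋈[c=a] π[a](R))) → 3

== RESULT ==
a | c
4 | 4
7 | 7
8 | 8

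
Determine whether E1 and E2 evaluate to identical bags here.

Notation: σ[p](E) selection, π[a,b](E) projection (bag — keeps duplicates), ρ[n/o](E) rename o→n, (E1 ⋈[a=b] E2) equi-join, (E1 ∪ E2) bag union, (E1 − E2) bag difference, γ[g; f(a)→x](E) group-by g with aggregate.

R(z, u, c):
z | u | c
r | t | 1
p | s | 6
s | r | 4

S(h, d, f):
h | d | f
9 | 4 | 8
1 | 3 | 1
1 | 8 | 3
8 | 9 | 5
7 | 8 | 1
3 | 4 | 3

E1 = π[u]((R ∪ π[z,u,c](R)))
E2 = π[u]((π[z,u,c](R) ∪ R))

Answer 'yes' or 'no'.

E1 row counts bottom-up:
  R → 3
  R → 3
  π[z,u,c](R) → 3
  (R ∪ π[z,u,c](R)) → 6
  π[u]((R ∪ π[z,u,c](R))) → 6
E2 row counts bottom-up:
  R → 3
  π[z,u,c](R) → 3
  R → 3
  (π[z,u,c](R) ∪ R) → 6
  π[u]((π[z,u,c](R) ∪ R)) → 6

E1 and E2 produce the same multiset:
u
r
r
s
s
t
t

yes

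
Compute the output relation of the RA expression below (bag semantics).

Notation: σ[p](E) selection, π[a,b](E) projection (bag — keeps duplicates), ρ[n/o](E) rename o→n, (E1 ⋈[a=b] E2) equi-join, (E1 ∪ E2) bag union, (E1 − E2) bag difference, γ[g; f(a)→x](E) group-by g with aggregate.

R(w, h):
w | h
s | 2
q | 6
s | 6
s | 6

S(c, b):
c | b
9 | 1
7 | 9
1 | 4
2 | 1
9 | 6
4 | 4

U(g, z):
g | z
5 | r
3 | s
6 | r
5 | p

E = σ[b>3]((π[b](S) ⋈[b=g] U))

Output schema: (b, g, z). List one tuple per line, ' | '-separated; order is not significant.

Per-node cardinality:
  S → 6
  π[b](S) → 6
  U → 4
  (π[b](S) ⋈[b=g] U) → 1
  σ[b>3]((π[b](S) ⋈[b=g] U)) → 1

== RESULT ==
b | g | z
6 | 6 | r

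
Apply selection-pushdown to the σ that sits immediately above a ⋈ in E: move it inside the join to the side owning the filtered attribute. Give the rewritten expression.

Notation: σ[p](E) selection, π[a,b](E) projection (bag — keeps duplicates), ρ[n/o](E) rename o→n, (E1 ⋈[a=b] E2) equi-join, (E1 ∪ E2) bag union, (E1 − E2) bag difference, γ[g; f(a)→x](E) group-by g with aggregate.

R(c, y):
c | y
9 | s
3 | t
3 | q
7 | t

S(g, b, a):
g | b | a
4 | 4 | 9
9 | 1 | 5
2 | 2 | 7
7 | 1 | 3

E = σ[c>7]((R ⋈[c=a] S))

σ filters on c, owned by the left side.
E' = (σ[c>7](R) ⋈[c=a] S)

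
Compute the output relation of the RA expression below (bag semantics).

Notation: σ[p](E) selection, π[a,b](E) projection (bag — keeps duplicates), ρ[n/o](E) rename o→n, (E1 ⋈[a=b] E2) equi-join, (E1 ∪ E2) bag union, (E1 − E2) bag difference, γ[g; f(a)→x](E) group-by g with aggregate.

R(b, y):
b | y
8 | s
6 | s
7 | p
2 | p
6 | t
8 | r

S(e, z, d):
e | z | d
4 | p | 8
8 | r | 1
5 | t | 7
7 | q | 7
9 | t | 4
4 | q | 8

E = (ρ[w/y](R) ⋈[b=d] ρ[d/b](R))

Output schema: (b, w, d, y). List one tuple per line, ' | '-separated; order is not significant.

Per-node cardinality:
  R → 6
  ρ[w/y](R) → 6
  R → 6
  ρ[d/b](R) → 6
  (ρ[w/y](R) ⋈[b=d] ρ[d/b](R)) → 10

== RESULT ==
b | w | d | y
2 | p | 2 | p
6 | s | 6 | s
6 | s | 6 | t
6 | t | 6 | s
6 | t | 6 | t
7 | p | 7 | p
8 | r | 8 | r
8 | r | 8 | s
8 | s | 8 | r
8 | s | 8 | s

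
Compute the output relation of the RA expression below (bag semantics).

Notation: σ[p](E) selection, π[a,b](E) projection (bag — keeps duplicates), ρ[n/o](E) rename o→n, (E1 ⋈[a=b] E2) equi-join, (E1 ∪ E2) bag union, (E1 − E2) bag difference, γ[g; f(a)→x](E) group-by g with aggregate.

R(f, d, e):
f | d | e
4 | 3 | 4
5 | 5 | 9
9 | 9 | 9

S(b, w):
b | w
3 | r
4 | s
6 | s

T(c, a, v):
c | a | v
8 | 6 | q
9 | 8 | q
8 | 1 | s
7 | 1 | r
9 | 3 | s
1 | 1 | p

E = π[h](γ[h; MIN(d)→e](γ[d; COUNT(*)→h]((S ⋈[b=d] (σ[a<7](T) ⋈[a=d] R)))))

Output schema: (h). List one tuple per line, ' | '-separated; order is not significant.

Row counts bottom-up:
  S → 3
  T → 6
  σ[a<7](T) → 5
  R → 3
  (σ[a<7](T) ⋈[a=d] R) → 1
  (S ⋈[b=d] (σ[a<7](T) ⋈[a=d] R)) → 1
  γ[d; COUNT(*)→h]((S ⋈[b=d] (σ[a<7](T) ⋈[a=d] R))) → 1
  γ[h; MIN(d)→e](γ[d; COUNT(*)→h]((S ⋈[b=d] (σ[a<7](T) ⋈[a=d] R)))) → 1
  π[h](γ[h; MIN(d)→e](γ[d; COUNT(*)→h]((S ⋈[b=d] (σ[a<7](T) ⋈[a=d] R))))) → 1

== RESULT ==
h
1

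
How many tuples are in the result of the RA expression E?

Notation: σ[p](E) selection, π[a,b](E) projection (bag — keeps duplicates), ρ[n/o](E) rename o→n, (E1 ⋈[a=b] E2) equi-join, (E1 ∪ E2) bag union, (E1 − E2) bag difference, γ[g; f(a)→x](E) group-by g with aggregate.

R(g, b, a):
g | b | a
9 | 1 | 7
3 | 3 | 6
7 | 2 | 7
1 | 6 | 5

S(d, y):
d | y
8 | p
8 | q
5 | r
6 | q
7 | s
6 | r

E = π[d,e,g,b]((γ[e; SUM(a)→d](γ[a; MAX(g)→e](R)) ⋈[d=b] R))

Row counts bottom-up:
  R → 4
  γ[a; MAX(g)→e](R) → 3
  γ[e; SUM(a)→d](γ[a; MAX(g)→e](R)) → 3
  R → 4
  (γ[e; SUM(a)→d](γ[a; MAX(g)→e](R)) ⋈[d=b] R) → 1
  π[d,e,g,b]((γ[e; SUM(a)→d](γ[a; MAX(g)→e](R)) ⋈[d=b] R)) → 1

|E| = 1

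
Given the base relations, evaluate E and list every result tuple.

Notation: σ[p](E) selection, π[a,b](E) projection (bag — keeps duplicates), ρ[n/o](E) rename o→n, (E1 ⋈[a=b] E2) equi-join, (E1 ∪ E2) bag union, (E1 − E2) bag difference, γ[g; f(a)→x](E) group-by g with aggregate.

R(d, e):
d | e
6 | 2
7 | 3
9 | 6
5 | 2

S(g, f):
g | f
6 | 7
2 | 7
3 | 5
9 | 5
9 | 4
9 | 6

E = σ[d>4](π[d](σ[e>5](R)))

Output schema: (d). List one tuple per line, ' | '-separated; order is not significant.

Per-node cardinality:
  R → 4
  σ[e>5](R) → 1
  π[d](σ[e>5](R)) → 1
  σ[d>4](π[d](σ[e>5](R))) → 1

== RESULT ==
d
9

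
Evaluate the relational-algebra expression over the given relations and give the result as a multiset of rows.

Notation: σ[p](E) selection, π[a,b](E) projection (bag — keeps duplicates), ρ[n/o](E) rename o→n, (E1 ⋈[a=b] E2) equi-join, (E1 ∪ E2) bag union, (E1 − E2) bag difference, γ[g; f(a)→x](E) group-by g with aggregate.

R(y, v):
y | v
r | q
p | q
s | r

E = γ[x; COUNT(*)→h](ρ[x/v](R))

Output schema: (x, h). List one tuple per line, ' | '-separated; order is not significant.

Per-node cardinality:
  R → 3
  ρ[x/v](R) → 3
  γ[x; COUNT(*)→h](ρ[x/v](R)) → 2

== RESULT ==
x | h
q | 2
r | 1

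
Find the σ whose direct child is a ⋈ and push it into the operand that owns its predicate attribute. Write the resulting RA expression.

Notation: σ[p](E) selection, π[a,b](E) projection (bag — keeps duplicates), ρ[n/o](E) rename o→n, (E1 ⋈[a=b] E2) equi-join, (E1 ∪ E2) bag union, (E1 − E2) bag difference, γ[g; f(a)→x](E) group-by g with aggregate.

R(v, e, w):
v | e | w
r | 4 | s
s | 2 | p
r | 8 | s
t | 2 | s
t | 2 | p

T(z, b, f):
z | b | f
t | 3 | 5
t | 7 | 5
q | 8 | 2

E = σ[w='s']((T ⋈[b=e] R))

σ filters on w, owned by the right side.
E' = (T ⋈[b=e] σ[w='s'](R))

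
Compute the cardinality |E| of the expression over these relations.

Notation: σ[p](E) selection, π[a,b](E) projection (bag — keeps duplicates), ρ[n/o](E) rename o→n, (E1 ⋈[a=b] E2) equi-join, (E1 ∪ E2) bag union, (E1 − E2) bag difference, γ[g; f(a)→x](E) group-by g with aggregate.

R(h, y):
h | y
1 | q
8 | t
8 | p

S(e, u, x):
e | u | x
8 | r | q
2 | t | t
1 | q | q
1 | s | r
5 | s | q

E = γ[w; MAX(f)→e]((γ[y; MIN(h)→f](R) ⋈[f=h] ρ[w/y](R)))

Subexpression sizes:
  R → 3
  γ[y; MIN(h)→f](R) → 3
  R → 3
  ρ[w/y](R) → 3
  (γ[y; MIN(h)→f](R) ⋈[f=h] ρ[w/y](R)) → 5
  γ[w; MAX(f)→e]((γ[y; MIN(h)→f](R) ⋈[f=h] ρ[w/y](R))) → 3

|E| = 3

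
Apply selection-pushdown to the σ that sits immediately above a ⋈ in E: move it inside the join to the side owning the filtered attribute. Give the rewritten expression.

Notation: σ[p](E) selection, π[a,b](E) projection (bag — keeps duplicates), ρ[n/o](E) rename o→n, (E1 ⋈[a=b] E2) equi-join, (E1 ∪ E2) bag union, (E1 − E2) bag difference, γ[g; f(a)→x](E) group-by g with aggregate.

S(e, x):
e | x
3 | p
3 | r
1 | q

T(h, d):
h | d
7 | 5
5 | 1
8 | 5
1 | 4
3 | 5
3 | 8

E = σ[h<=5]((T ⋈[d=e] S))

σ filters on h, owned by the left side.
E' = (σ[h<=5](T) ⋈[d=e] S)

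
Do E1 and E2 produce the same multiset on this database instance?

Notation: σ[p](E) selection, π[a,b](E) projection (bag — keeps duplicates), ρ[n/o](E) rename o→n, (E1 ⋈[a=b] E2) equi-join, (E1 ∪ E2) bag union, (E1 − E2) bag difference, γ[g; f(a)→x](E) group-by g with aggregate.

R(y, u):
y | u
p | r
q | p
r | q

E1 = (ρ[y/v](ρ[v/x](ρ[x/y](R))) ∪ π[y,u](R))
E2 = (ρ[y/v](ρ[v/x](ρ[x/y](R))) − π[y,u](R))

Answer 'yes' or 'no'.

E1 stepwise |·|:
  R → 3
  ρ[x/y](R) → 3
  ρ[v/x](ρ[x/y](R)) → 3
  ρ[y/v](ρ[v/x](ρ[x/y](R))) → 3
  R → 3
  π[y,u](R) → 3
  (ρ[y/v](ρ[v/x](ρ[x/y](R))) ∪ π[y,u](R)) → 6
E2 stepwise |·|:
  R → 3
  ρ[x/y](R) → 3
  ρ[v/x](ρ[x/y](R)) → 3
  ρ[y/v](ρ[v/x](ρ[x/y](R))) → 3
  R → 3
  π[y,u](R) → 3
  (ρ[y/v](ρ[v/x](ρ[x/y](R))) − π[y,u](R)) → 0

E1 result:
y | u
p | r
p | r
q | p
q | p
r | q
r | q
E2 result:
y | u
(0 rows)
Witness: ('r', 'q') appears 2× in E1 but 0× in E2.

no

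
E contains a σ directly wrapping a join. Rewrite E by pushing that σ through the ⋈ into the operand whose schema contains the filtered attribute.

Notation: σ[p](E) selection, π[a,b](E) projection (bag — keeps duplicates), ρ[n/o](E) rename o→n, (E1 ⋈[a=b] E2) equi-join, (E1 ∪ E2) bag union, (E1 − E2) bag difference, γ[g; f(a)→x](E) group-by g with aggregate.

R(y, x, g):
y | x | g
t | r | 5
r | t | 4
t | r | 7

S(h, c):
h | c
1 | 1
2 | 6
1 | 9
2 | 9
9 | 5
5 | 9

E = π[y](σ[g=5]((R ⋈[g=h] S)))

σ filters on g, owned by the left side.
E' = π[y]((σ[g=5](R) ⋈[g=h] S))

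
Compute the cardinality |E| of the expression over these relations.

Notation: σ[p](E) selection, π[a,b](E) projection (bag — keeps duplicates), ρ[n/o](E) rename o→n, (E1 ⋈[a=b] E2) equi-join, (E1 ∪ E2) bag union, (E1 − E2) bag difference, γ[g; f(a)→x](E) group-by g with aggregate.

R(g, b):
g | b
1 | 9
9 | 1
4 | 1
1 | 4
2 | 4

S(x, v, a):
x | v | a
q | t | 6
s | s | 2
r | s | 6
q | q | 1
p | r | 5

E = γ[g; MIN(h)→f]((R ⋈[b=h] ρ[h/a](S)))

Per-node cardinality:
  R → 5
  S → 5
  ρ[h/a](S) → 5
  (R ⋈[b=h] ρ[h/a](S)) → 2
  γ[g; MIN(h)→f]((R ⋈[b=h] ρ[h/a](S))) → 2

|E| = 2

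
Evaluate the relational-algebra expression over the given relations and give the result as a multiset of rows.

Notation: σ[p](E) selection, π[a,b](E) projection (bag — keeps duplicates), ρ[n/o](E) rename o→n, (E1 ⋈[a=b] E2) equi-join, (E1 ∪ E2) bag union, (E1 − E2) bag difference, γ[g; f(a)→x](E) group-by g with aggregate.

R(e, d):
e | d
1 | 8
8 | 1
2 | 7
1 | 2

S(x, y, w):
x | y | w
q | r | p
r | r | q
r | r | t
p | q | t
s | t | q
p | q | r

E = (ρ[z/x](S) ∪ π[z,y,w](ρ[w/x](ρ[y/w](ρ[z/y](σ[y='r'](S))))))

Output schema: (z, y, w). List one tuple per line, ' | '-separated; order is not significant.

Stepwise |·|:
  S → 6
  ρ[z/x](S) → 6
  S → 6
  σ[y='r'](S) → 3
  ρ[z/y](σ[y='r'](S)) → 3
  ρ[y/w](ρ[z/y](σ[y='r'](S))) → 3
  ρ[w/x](ρ[y/w](ρ[z/y](σ[y='r'](S)))) → 3
  π[z,y,w](ρ[w/x](ρ[y/w](ρ[z/y](σ[y='r'](S))))) → 3
  (ρ[z/x](S) ∪ π[z,y,w](ρ[w/x](ρ[y/w](ρ[z/y](σ[y='r'](S)))))) → 9

== RESULT ==
z | y | w
p | q | r
p | q | t
q | r | p
r | p | q
r | q | r
r | r | q
r | r | t
r | t | r
s | t | q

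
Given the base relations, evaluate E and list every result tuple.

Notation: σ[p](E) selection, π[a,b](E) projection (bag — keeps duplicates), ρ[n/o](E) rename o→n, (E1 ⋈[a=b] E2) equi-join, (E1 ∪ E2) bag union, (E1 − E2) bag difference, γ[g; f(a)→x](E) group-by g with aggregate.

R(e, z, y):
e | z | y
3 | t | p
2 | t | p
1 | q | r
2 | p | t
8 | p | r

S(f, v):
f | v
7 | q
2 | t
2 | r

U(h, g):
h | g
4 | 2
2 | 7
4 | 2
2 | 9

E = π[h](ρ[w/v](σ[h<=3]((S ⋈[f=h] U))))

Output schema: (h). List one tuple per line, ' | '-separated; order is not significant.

Stepwise |·|:
  S → 3
  U → 4
  (S ⋈[f=h] U) → 4
  σ[h<=3]((S ⋈[f=h] U)) → 4
  ρ[w/v](σ[h<=3]((S ⋈[f=h] U))) → 4
  π[h](ρ[w/v](σ[h<=3]((S ⋈[f=h] U)))) → 4

== RESULT ==
h
2
2
2
2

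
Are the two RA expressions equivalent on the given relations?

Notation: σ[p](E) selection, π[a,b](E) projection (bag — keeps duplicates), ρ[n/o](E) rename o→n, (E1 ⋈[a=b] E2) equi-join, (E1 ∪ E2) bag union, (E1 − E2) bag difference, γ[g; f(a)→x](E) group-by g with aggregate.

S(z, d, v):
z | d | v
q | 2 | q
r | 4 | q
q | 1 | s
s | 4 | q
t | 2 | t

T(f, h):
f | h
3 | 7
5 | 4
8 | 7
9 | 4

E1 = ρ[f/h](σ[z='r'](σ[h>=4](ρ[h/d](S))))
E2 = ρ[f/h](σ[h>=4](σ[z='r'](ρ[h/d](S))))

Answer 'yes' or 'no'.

E1 row counts bottom-up:
  S → 5
  ρ[h/d](S) → 5
  σ[h>=4](ρ[h/d](S)) → 2
  σ[z='r'](σ[h>=4](ρ[h/d](S))) → 1
  ρ[f/h](σ[z='r'](σ[h>=4](ρ[h/d](S)))) → 1
E2 row counts bottom-up:
  S → 5
  ρ[h/d](S) → 5
  σ[z='r'](ρ[h/d](S)) → 1
  σ[h>=4](σ[z='r'](ρ[h/d](S))) → 1
  ρ[f/h](σ[h>=4](σ[z='r'](ρ[h/d](S)))) → 1

E1 and E2 produce the same multiset:
z | f | v
r | 4 | q

yes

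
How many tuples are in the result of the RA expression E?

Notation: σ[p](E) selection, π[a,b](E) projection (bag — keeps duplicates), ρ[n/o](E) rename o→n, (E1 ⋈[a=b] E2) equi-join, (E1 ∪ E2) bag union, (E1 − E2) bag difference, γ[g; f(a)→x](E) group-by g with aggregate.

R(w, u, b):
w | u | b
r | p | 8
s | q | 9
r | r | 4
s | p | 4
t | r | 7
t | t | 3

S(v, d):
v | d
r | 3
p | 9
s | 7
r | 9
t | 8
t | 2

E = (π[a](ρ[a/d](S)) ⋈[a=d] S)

Subexpression sizes:
  S → 6
  ρ[a/d](S) → 6
  π[a](ρ[a/d](S)) → 6
  S → 6
  (π[a](ρ[a/d](S)) ⋈[a=d] S) → 8

|E| = 8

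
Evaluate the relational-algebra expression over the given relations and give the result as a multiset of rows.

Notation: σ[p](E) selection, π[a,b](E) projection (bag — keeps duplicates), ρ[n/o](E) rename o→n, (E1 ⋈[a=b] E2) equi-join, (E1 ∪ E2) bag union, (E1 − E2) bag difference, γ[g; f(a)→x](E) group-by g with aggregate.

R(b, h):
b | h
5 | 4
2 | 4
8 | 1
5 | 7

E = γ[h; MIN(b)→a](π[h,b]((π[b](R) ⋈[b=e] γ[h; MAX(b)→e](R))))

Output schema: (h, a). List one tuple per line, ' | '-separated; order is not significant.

Stepwise |·|:
  R → 4
  π[b](R) → 4
  R → 4
  γ[h; MAX(b)→e](R) → 3
  (π[b](R) ⋈[b=e] γ[h; MAX(b)→e](R)) → 5
  π[h,b]((π[b](R) ⋈[b=e] γ[h; MAX(b)→e](R))) → 5
  γ[h; MIN(b)→a](π[h,b]((π[b](R) ⋈[b=e] γ[h; MAX(b)→e](R)))) → 3

== RESULT ==
h | a
1 | 8
4 | 5
7 | 5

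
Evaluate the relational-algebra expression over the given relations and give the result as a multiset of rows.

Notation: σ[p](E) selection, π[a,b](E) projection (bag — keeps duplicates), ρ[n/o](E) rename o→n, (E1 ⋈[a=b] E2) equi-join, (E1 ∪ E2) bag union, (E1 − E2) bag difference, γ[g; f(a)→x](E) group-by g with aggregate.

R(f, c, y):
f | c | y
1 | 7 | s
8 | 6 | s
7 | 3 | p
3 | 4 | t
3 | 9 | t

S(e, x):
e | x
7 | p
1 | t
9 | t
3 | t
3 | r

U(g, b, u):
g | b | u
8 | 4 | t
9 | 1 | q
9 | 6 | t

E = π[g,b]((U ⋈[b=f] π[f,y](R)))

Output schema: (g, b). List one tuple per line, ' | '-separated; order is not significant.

Stepwise |·|:
  U → 3
  R → 5
  π[f,y](R) → 5
  (U ⋈[b=f] π[f,y](R)) → 1
  π[g,b]((U ⋈[b=f] π[f,y](R))) → 1

== RESULT ==
g | b
9 | 1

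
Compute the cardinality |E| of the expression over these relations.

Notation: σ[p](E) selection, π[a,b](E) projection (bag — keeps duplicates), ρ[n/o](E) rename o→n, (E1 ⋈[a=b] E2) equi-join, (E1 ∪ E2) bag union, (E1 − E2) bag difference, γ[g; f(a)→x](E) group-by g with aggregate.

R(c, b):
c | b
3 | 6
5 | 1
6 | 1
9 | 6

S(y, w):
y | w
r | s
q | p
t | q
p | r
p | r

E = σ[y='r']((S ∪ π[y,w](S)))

Subexpression sizes:
  S → 5
  S → 5
  π[y,w](S) → 5
  (S ∪ π[y,w](S)) → 10
  σ[y='r']((S ∪ π[y,w](S))) → 2

|E| = 2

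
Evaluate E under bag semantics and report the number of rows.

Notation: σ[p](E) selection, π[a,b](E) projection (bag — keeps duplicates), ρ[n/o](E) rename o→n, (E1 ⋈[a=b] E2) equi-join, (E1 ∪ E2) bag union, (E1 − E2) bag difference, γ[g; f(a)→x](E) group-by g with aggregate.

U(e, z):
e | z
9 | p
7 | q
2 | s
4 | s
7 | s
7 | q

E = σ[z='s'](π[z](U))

Row counts bottom-up:
  U → 6
  π[z](U) → 6
  σ[z='s'](π[z](U)) → 3

|E| = 3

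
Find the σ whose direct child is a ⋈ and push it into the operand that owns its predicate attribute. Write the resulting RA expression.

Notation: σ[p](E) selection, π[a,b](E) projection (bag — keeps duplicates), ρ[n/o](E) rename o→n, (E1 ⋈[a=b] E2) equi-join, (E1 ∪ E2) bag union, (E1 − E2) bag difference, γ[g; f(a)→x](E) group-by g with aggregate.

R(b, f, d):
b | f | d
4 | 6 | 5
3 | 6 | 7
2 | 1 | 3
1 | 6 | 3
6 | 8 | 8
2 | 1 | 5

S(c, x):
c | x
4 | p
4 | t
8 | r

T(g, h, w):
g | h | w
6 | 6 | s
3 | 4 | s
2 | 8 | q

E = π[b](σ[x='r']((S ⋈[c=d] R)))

σ filters on x, owned by the left side.
E' = π[b]((σ[x='r'](S) ⋈[c=d] R))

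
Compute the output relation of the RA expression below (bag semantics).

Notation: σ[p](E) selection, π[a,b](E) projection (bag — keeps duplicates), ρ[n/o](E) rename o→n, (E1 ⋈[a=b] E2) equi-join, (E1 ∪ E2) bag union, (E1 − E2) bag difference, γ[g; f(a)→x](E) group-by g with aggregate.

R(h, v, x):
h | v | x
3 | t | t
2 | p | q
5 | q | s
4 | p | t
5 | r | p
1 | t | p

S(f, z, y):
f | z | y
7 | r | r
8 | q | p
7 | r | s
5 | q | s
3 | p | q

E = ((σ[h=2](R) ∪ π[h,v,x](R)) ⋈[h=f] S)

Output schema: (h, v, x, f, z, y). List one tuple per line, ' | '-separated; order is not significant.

Stepwise |·|:
  R → 6
  σ[h=2](R) → 1
  R → 6
  π[h,v,x](R) → 6
  (σ[h=2](R) ∪ π[h,v,x](R)) → 7
  S → 5
  ((σ[h=2](R) ∪ π[h,v,x](R)) ⋈[h=f] S) → 3

== RESULT ==
h | v | x | f | z | y
3 | t | t | 3 | p | q
5 | q | s | 5 | q | s
5 | r | p | 5 | q | s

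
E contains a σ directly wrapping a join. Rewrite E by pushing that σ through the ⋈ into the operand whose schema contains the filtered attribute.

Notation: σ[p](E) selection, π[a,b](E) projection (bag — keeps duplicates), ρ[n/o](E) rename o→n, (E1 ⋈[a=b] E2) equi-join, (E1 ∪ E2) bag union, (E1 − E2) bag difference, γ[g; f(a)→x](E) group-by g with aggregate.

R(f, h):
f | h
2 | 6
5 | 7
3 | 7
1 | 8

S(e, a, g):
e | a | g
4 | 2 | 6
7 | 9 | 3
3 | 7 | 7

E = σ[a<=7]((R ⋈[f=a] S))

σ filters on a, owned by the right side.
E' = (R ⋈[f=a] σ[a<=7](S))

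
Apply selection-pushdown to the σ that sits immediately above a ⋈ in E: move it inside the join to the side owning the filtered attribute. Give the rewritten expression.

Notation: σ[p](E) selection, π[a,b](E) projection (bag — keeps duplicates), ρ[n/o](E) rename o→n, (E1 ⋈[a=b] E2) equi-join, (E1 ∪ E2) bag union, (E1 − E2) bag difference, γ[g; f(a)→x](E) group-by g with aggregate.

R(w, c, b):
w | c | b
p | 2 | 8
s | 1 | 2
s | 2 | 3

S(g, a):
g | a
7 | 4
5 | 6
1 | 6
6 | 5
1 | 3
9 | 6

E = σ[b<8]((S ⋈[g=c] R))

σ filters on b, owned by the right side.
E' = (S ⋈[g=c] σ[b<8](R))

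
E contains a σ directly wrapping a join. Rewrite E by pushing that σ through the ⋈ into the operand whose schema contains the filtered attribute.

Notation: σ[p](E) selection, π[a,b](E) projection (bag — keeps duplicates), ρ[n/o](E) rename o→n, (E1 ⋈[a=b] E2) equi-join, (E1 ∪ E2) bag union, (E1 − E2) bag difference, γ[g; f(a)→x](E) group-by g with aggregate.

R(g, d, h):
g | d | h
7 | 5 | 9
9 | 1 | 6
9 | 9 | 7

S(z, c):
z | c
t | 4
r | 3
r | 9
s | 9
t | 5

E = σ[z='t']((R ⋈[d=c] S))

σ filters on z, owned by the right side.
E' = (R ⋈[d=c] σ[z='t'](S))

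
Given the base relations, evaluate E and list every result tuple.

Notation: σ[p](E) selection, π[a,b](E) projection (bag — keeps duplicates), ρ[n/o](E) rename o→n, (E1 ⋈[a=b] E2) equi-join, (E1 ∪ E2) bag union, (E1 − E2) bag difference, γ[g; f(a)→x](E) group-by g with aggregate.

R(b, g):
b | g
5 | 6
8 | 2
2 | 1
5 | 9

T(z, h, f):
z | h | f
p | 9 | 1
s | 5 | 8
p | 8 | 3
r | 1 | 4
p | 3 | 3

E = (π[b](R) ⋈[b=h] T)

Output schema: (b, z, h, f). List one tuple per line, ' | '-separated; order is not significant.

Subexpression sizes:
  R → 4
  π[b](R) → 4
  T → 5
  (π[b](R) ⋈[b=h] T) → 3

== RESULT ==
b | z | h | f
5 | s | 5 | 8
5 | s | 5 | 8
8 | p | 8 | 3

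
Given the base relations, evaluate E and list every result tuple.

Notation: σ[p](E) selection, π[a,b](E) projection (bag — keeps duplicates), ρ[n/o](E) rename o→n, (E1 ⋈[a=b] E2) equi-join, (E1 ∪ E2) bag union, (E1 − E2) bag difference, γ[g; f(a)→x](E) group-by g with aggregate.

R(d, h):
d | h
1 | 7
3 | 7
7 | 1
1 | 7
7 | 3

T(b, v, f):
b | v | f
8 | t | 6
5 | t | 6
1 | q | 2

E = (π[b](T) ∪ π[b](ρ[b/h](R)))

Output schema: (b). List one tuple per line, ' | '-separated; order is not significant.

Per-node cardinality:
  T → 3
  π[b](T) → 3
  R → 5
  ρ[b/h](R) → 5
  π[b](ρ[b/h](R)) → 5
  (π[b](T) ∪ π[b](ρ[b/h](R))) → 8

== RESULT ==
b
1
1
3
5
7
7
7
8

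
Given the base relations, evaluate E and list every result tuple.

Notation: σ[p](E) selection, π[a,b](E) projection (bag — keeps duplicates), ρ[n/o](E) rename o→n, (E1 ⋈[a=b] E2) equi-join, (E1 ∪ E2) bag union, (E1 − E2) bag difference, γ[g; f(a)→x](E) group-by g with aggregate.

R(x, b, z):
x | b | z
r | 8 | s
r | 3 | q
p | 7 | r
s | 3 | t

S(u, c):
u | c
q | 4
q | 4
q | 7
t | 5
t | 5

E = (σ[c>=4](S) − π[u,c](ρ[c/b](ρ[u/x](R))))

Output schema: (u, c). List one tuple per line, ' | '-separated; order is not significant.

Per-node cardinality:
  S → 5
  σ[c>=4](S) → 5
  R → 4
  ρ[u/x](R) → 4
  ρ[c/b](ρ[u/x](R)) → 4
  π[u,c](ρ[c/b](ρ[u/x](R))) → 4
  (σ[c>=4](S) − π[u,c](ρ[c/b](ρ[u/x](R)))) → 5

== RESULT ==
u | c
q | 4
q | 4
q | 7
t | 5
t | 5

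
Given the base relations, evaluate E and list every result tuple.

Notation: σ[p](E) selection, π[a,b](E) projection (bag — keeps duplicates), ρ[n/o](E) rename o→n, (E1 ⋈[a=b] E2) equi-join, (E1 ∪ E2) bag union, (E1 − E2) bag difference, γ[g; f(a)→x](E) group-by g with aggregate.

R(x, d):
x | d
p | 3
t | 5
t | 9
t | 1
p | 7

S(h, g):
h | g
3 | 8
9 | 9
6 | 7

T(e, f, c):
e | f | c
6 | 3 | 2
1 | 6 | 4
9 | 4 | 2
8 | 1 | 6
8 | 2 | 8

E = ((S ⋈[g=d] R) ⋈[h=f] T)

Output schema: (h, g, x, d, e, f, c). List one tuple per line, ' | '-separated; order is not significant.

Subexpression sizes:
  S → 3
  R → 5
  (S ⋈[g=d] R) → 2
  T → 5
  ((S ⋈[g=d] R) ⋈[h=f] T) → 1

== RESULT ==
h | g | x | d | e | f | c
6 | 7 | p | 7 | 1 | 6 | 4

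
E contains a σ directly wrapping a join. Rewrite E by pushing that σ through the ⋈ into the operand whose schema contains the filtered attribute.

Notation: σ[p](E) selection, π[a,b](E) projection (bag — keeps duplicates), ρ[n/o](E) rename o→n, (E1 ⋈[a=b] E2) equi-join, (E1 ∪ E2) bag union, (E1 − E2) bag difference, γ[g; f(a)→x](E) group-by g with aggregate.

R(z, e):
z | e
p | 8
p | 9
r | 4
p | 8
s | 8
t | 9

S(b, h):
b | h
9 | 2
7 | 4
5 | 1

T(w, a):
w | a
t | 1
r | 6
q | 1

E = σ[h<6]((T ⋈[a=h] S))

σ filters on h, owned by the right side.
E' = (T ⋈[a=h] σ[h<6](S))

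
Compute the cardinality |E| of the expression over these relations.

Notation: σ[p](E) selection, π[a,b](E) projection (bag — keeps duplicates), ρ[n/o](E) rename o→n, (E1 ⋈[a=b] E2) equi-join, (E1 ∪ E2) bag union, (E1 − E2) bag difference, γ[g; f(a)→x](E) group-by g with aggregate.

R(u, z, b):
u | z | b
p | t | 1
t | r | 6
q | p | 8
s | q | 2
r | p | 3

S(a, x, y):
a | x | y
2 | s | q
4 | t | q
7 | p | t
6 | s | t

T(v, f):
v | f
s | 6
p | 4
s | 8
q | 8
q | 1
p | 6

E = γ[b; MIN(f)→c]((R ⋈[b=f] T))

Subexpression sizes:
  R → 5
  T → 6
  (R ⋈[b=f] T) → 5
  γ[b; MIN(f)→c]((R ⋈[b=f] T)) → 3

|E| = 3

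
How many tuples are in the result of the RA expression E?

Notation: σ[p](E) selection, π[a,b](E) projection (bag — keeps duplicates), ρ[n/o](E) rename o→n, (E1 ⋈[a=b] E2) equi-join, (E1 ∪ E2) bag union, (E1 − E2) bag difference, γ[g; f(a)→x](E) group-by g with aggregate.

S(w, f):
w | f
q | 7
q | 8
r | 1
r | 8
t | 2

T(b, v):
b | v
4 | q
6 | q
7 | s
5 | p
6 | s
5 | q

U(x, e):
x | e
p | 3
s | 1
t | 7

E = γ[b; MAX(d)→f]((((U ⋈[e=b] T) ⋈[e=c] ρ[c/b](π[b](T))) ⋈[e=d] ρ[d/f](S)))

Subexpression sizes:
  U → 3
  T → 6
  (U ⋈[e=b] T) → 1
  T → 6
  π[b](T) → 6
  ρ[c/b](π[b](T)) → 6
  ((U ⋈[e=b] T) ⋈[e=c] ρ[c/b](π[b](T))) → 1
  S → 5
  ρ[d/f](S) → 5
  (((U ⋈[e=b] T) ⋈[e=c] ρ[c/b](π[b](T))) ⋈[e=d] ρ[d/f](S)) → 1
  γ[b; MAX(d)→f]((((U ⋈[e=b] T) ⋈[e=c] ρ[c/b](π[b](T))) ⋈[e=d] ρ[d/f](S))) → 1

|E| = 1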